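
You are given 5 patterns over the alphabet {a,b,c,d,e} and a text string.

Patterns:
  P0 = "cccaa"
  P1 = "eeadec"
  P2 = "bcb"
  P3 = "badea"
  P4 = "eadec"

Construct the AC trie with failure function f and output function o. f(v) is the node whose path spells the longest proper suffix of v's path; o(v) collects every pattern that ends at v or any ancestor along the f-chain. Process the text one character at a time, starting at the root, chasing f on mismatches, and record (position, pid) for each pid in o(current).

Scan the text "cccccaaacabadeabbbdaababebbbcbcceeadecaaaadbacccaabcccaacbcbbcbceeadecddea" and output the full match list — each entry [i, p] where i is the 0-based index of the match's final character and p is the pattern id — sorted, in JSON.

Build automaton:
Trie nodes:
  n0 'ε': b→12 c→1 e→6
  n1 'c': c→2
  n2 'cc': c→3
  n3 'ccc': a→4
  n4 'ccca': a→5
  n5 'cccaa': ·  ←P0
  n6 'e': a→19 e→7
  n7 'ee': a→8
  n8 'eea': d→9
  n9 'eead': e→10
  n10 'eeade': c→11
  n11 'eeadec': ·  ←P1
  n12 'b': a→15 c→13
  n13 'bc': b→14
  n14 'bcb': ·  ←P2
  n15 'ba': d→16
  n16 'bad': e→17
  n17 'bade': a→18
  n18 'badea': ·  ←P3
  n19 'ea': d→20
  n20 'ead': e→21
  n21 'eade': c→22
  n22 'eadec': ·  ←P4

Failure links (BFS by depth):
  n1('c'): parent n0 fail=0; on 'c' 0 → fail=0;  out ∅∪∅=∅
  n6('e'): parent n0 fail=0; on 'e' 0 → fail=0;  out ∅∪∅=∅
  n12('b'): parent n0 fail=0; on 'b' 0 → fail=0;  out ∅∪∅=∅
  n2('cc'): parent n1 fail=0; on 'c' 0 → fail=1;  out ∅∪∅=∅
  n7('ee'): parent n6 fail=0; on 'e' 0 → fail=6;  out ∅∪∅=∅
  n13('bc'): parent n12 fail=0; on 'c' 0 → fail=1;  out ∅∪∅=∅
  n15('ba'): parent n12 fail=0; on 'a' 0 → fail=0;  out ∅∪∅=∅
  n19('ea'): parent n6 fail=0; on 'a' 0 → fail=0;  out ∅∪∅=∅
  n3('ccc'): parent n2 fail=1; on 'c' 1 → fail=2;  out ∅∪∅=∅
  n8('eea'): parent n7 fail=6; on 'a' 6 → fail=19;  out ∅∪∅=∅
  n14('bcb'): parent n13 fail=1; on 'b' 1→0 → fail=12;  out {2}∪∅={2}
  n16('bad'): parent n15 fail=0; on 'd' 0 → fail=0;  out ∅∪∅=∅
  n20('ead'): parent n19 fail=0; on 'd' 0 → fail=0;  out ∅∪∅=∅
  n4('ccca'): parent n3 fail=2; on 'a' 2→1→0 → fail=0;  out ∅∪∅=∅
  n9('eead'): parent n8 fail=19; on 'd' 19 → fail=20;  out ∅∪∅=∅
  n17('bade'): parent n16 fail=0; on 'e' 0 → fail=6;  out ∅∪∅=∅
  n21('eade'): parent n20 fail=0; on 'e' 0 → fail=6;  out ∅∪∅=∅
  n5('cccaa'): parent n4 fail=0; on 'a' 0 → fail=0;  out {0}∪∅={0}
  n10('eeade'): parent n9 fail=20; on 'e' 20 → fail=21;  out ∅∪∅=∅
  n18('badea'): parent n17 fail=6; on 'a' 6 → fail=19;  out {3}∪∅={3}
  n22('eadec'): parent n21 fail=6; on 'c' 6→0 → fail=1;  out {4}∪∅={4}
  n11('eeadec'): parent n10 fail=21; on 'c' 21 → fail=22;  out {1}∪{4}={1,4}

Run:
[0] read 'c'  n0⇒n1
[1] read 'c'  n1⇒n2
[2] read 'c'  n2⇒n3
[3] read 'c'  n3⇒n3 ·f
[4] read 'c'  n3⇒n3 ·f
[5] read 'a'  n3⇒n4
[6] read 'a'  n4⇒n5  emit P0@[2:6]
[7] read 'a'  n5⇒n0 ·f
[8] read 'c'  n0⇒n1
[9] read 'a'  n1⇒n0 ·f
[10] read 'b'  n0⇒n12
[11] read 'a'  n12⇒n15
[12] read 'd'  n15⇒n16
[13] read 'e'  n16⇒n17
[14] read 'a'  n17⇒n18  emit P3@[10:14]
[15] read 'b'  n18⇒n12 ·f
[16] read 'b'  n12⇒n12 ·f
[17] read 'b'  n12⇒n12 ·f
[18] read 'd'  n12⇒n0 ·f
[19] read 'a'  n0⇒n0
[20] read 'a'  n0⇒n0
[21] read 'b'  n0⇒n12
[22] read 'a'  n12⇒n15
[23] read 'b'  n15⇒n12 ·f
[24] read 'e'  n12⇒n6 ·f
[25] read 'b'  n6⇒n12 ·f
[26] read 'b'  n12⇒n12 ·f
[27] read 'b'  n12⇒n12 ·f
[28] read 'c'  n12⇒n13
[29] read 'b'  n13⇒n14  emit P2@[27:29]
[30] read 'c'  n14⇒n13 ·f
[31] read 'c'  n13⇒n2 ·f
[32] read 'e'  n2⇒n6 ·f
[33] read 'e'  n6⇒n7
[34] read 'a'  n7⇒n8
[35] read 'd'  n8⇒n9
[36] read 'e'  n9⇒n10
[37] read 'c'  n10⇒n11  emit P1@[32:37],P4@[33:37]
[38] read 'a'  n11⇒n0 ·f
[39] read 'a'  n0⇒n0
[40] read 'a'  n0⇒n0
[41] read 'a'  n0⇒n0
[42] read 'd'  n0⇒n0
[43] read 'b'  n0⇒n12
[44] read 'a'  n12⇒n15
[45] read 'c'  n15⇒n1 ·f
[46] read 'c'  n1⇒n2
[47] read 'c'  n2⇒n3
[48] read 'a'  n3⇒n4
[49] read 'a'  n4⇒n5  emit P0@[45:49]
[50] read 'b'  n5⇒n12 ·f
[51] read 'c'  n12⇒n13
[52] read 'c'  n13⇒n2 ·f
[53] read 'c'  n2⇒n3
[54] read 'a'  n3⇒n4
[55] read 'a'  n4⇒n5  emit P0@[51:55]
[56] read 'c'  n5⇒n1 ·f
[57] read 'b'  n1⇒n12 ·f
[58] read 'c'  n12⇒n13
[59] read 'b'  n13⇒n14  emit P2@[57:59]
[60] read 'b'  n14⇒n12 ·f
[61] read 'c'  n12⇒n13
[62] read 'b'  n13⇒n14  emit P2@[60:62]
[63] read 'c'  n14⇒n13 ·f
[64] read 'e'  n13⇒n6 ·f
[65] read 'e'  n6⇒n7
[66] read 'a'  n7⇒n8
[67] read 'd'  n8⇒n9
[68] read 'e'  n9⇒n10
[69] read 'c'  n10⇒n11  emit P1@[64:69],P4@[65:69]
[70] read 'd'  n11⇒n0 ·f
[71] read 'd'  n0⇒n0
[72] read 'e'  n0⇒n6
[73] read 'a'  n6⇒n19

Matches: [[6,0],[14,3],[29,2],[37,1],[37,4],[49,0],[55,0],[59,2],[62,2],[69,1],[69,4]]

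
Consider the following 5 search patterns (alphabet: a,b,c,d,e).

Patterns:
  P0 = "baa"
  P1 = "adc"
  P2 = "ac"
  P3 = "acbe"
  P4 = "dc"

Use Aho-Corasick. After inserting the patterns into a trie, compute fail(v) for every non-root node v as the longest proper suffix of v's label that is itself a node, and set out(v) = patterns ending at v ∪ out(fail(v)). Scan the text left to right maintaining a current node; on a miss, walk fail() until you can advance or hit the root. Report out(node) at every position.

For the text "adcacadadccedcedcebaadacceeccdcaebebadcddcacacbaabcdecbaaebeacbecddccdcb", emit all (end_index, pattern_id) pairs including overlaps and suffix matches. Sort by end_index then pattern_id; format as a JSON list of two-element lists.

Build:
Trie (insert patterns):
  n0 'ε': a→4 b→1 d→10
  n1 'b': a→2
  n2 'ba': a→3
  n3 'baa': ·  ←P0
  n4 'a': c→7 d→5
  n5 'ad': c→6
  n6 'adc': ·  ←P1
  n7 'ac': b→8  ←P2
  n8 'acb': e→9
  n9 'acbe': ·  ←P3
  n10 'd': c→11
  n11 'dc': ·  ←P4

BFS fail/out derivation:
  fail(1) 'b': from fail(0)=0 chase 'b': 0 ⇒ 0;  out=∅∪out(0)=∅
  fail(4) 'a': from fail(0)=0 chase 'a': 0 ⇒ 0;  out=∅∪out(0)=∅
  fail(10) 'd': from fail(0)=0 chase 'd': 0 ⇒ 0;  out=∅∪out(0)=∅
  fail(2) 'ba': from fail(1)=0 chase 'a': 0 ⇒ 4;  out=∅∪out(4)=∅
  fail(5) 'ad': from fail(4)=0 chase 'd': 0 ⇒ 10;  out=∅∪out(10)=∅
  fail(7) 'ac': from fail(4)=0 chase 'c': 0 ⇒ 0;  out={2}∪out(0)={2}
  fail(11) 'dc': from fail(10)=0 chase 'c': 0 ⇒ 0;  out={4}∪out(0)={4}
  fail(3) 'baa': from fail(2)=4 chase 'a': 4→0 ⇒ 4;  out={0}∪out(4)={0}
  fail(6) 'adc': from fail(5)=10 chase 'c': 10 ⇒ 11;  out={1}∪out(11)={1,4}
  fail(8) 'acb': from fail(7)=0 chase 'b': 0 ⇒ 1;  out=∅∪out(1)=∅
  fail(9) 'acbe': from fail(8)=1 chase 'e': 1→0 ⇒ 0;  out={3}∪out(0)={3}

Run:
i=0 'a': node 0→4
i=1 'd': node 4→5
i=2 'c': node 5→6  → match P1@[0:2],P4@[1:2]
i=3 'a': node 6→4 (fail-walked)
i=4 'c': node 4→7  → match P2@[3:4]
i=5 'a': node 7→4 (fail-walked)
i=6 'd': node 4→5
i=7 'a': node 5→4 (fail-walked)
i=8 'd': node 4→5
i=9 'c': node 5→6  → match P1@[7:9],P4@[8:9]
i=10 'c': node 6→0 (fail-walked)
i=11 'e': node 0→0
i=12 'd': node 0→10
i=13 'c': node 10→11  → match P4@[12:13]
i=14 'e': node 11→0 (fail-walked)
i=15 'd': node 0→10
i=16 'c': node 10→11  → match P4@[15:16]
i=17 'e': node 11→0 (fail-walked)
i=18 'b': node 0→1
i=19 'a': node 1→2
i=20 'a': node 2→3  → match P0@[18:20]
i=21 'd': node 3→5 (fail-walked)
i=22 'a': node 5→4 (fail-walked)
i=23 'c': node 4→7  → match P2@[22:23]
i=24 'c': node 7→0 (fail-walked)
i=25 'e': node 0→0
i=26 'e': node 0→0
i=27 'c': node 0→0
i=28 'c': node 0→0
i=29 'd': node 0→10
i=30 'c': node 10→11  → match P4@[29:30]
i=31 'a': node 11→4 (fail-walked)
i=32 'e': node 4→0 (fail-walked)
i=33 'b': node 0→1
i=34 'e': node 1→0 (fail-walked)
i=35 'b': node 0→1
i=36 'a': node 1→2
i=37 'd': node 2→5 (fail-walked)
i=38 'c': node 5→6  → match P1@[36:38],P4@[37:38]
i=39 'd': node 6→10 (fail-walked)
i=40 'd': node 10→10 (fail-walked)
i=41 'c': node 10→11  → match P4@[40:41]
i=42 'a': node 11→4 (fail-walked)
i=43 'c': node 4→7  → match P2@[42:43]
i=44 'a': node 7→4 (fail-walked)
i=45 'c': node 4→7  → match P2@[44:45]
i=46 'b': node 7→8
i=47 'a': node 8→2 (fail-walked)
i=48 'a': node 2→3  → match P0@[46:48]
i=49 'b': node 3→1 (fail-walked)
i=50 'c': node 1→0 (fail-walked)
i=51 'd': node 0→10
i=52 'e': node 10→0 (fail-walked)
i=53 'c': node 0→0
i=54 'b': node 0→1
i=55 'a': node 1→2
i=56 'a': node 2→3  → match P0@[54:56]
i=57 'e': node 3→0 (fail-walked)
i=58 'b': node 0→1
i=59 'e': node 1→0 (fail-walked)
i=60 'a': node 0→4
i=61 'c': node 4→7  → match P2@[60:61]
i=62 'b': node 7→8
i=63 'e': node 8→9  → match P3@[60:63]
i=64 'c': node 9→0 (fail-walked)
i=65 'd': node 0→10
i=66 'd': node 10→10 (fail-walked)
i=67 'c': node 10→11  → match P4@[66:67]
i=68 'c': node 11→0 (fail-walked)
i=69 'd': node 0→10
i=70 'c': node 10→11  → match P4@[69:70]
i=71 'b': node 11→1 (fail-walked)

Matches: [[2,1],[2,4],[4,2],[9,1],[9,4],[13,4],[16,4],[20,0],[23,2],[30,4],[38,1],[38,4],[41,4],[43,2],[45,2],[48,0],[56,0],[61,2],[63,3],[67,4],[70,4]]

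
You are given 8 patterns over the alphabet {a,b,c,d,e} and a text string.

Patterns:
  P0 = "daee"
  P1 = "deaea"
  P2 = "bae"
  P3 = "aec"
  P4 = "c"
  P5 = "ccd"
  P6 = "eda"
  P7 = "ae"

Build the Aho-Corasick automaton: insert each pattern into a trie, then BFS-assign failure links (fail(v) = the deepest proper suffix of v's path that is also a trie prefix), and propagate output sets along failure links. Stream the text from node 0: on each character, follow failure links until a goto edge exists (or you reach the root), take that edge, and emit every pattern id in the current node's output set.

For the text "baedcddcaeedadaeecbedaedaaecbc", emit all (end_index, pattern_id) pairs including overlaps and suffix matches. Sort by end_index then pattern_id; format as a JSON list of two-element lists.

Construct AC machine:
Trie nodes:
  n0 'ε': a→12 b→9 c→15 d→1 e→18
  n1 'd': a→2 e→5
  n2 'da': e→3
  n3 'dae': e→4
  n4 'daee': ·  [P0 ends]
  n5 'de': a→6
  n6 'dea': e→7
  n7 'deae': a→8
  n8 'deaea': ·  [P1 ends]
  n9 'b': a→10
  n10 'ba': e→11
  n11 'bae': ·  [P2 ends]
  n12 'a': e→13
  n13 'ae': c→14  [P7 ends]
  n14 'aec': ·  [P3 ends]
  n15 'c': c→16  [P4 ends]
  n16 'cc': d→17
  n17 'ccd': ·  [P5 ends]
  n18 'e': d→19
  n19 'ed': a→20
  n20 'eda': ·  [P6 ends]

BFS fail/out derivation:
  fail(1) 'd': from fail(0)=0 chase 'd': 0 ⇒ 0;  out=∅∪out(0)=∅
  fail(9) 'b': from fail(0)=0 chase 'b': 0 ⇒ 0;  out=∅∪out(0)=∅
  fail(12) 'a': from fail(0)=0 chase 'a': 0 ⇒ 0;  out=∅∪out(0)=∅
  fail(15) 'c': from fail(0)=0 chase 'c': 0 ⇒ 0;  out={4}∪out(0)={4}
  fail(18) 'e': from fail(0)=0 chase 'e': 0 ⇒ 0;  out=∅∪out(0)=∅
  fail(2) 'da': from fail(1)=0 chase 'a': 0 ⇒ 12;  out=∅∪out(12)=∅
  fail(5) 'de': from fail(1)=0 chase 'e': 0 ⇒ 18;  out=∅∪out(18)=∅
  fail(10) 'ba': from fail(9)=0 chase 'a': 0 ⇒ 12;  out=∅∪out(12)=∅
  fail(13) 'ae': from fail(12)=0 chase 'e': 0 ⇒ 18;  out={7}∪out(18)={7}
  fail(16) 'cc': from fail(15)=0 chase 'c': 0 ⇒ 15;  out=∅∪out(15)={4}
  fail(19) 'ed': from fail(18)=0 chase 'd': 0 ⇒ 1;  out=∅∪out(1)=∅
  fail(3) 'dae': from fail(2)=12 chase 'e': 12 ⇒ 13;  out=∅∪out(13)={7}
  fail(6) 'dea': from fail(5)=18 chase 'a': 18→0 ⇒ 12;  out=∅∪out(12)=∅
  fail(11) 'bae': from fail(10)=12 chase 'e': 12 ⇒ 13;  out={2}∪out(13)={2,7}
  fail(14) 'aec': from fail(13)=18 chase 'c': 18→0 ⇒ 15;  out={3}∪out(15)={3,4}
  fail(17) 'ccd': from fail(16)=15 chase 'd': 15→0 ⇒ 1;  out={5}∪out(1)={5}
  fail(20) 'eda': from fail(19)=1 chase 'a': 1 ⇒ 2;  out={6}∪out(2)={6}
  fail(4) 'daee': from fail(3)=13 chase 'e': 13→18→0 ⇒ 18;  out={0}∪out(18)={0}
  fail(7) 'deae': from fail(6)=12 chase 'e': 12 ⇒ 13;  out=∅∪out(13)={7}
  fail(8) 'deaea': from fail(7)=13 chase 'a': 13→18→0 ⇒ 12;  out={1}∪out(12)={1}

Scan:
[0] read 'b'  n0⇒n9
[1] read 'a'  n9⇒n10
[2] read 'e'  n10⇒n11  ** P2@[0:2],P7@[1:2]
[3] read 'd'  n11⇒n19 (via fail)
[4] read 'c'  n19⇒n15 (via fail)  ** P4@[4:4]
[5] read 'd'  n15⇒n1 (via fail)
[6] read 'd'  n1⇒n1 (via fail)
[7] read 'c'  n1⇒n15 (via fail)  ** P4@[7:7]
[8] read 'a'  n15⇒n12 (via fail)
[9] read 'e'  n12⇒n13  ** P7@[8:9]
[10] read 'e'  n13⇒n18 (via fail)
[11] read 'd'  n18⇒n19
[12] read 'a'  n19⇒n20  ** P6@[10:12]
[13] read 'd'  n20⇒n1 (via fail)
[14] read 'a'  n1⇒n2
[15] read 'e'  n2⇒n3  ** P7@[14:15]
[16] read 'e'  n3⇒n4  ** P0@[13:16]
[17] read 'c'  n4⇒n15 (via fail)  ** P4@[17:17]
[18] read 'b'  n15⇒n9 (via fail)
[19] read 'e'  n9⇒n18 (via fail)
[20] read 'd'  n18⇒n19
[21] read 'a'  n19⇒n20  ** P6@[19:21]
[22] read 'e'  n20⇒n3 (via fail)  ** P7@[21:22]
[23] read 'd'  n3⇒n19 (via fail)
[24] read 'a'  n19⇒n20  ** P6@[22:24]
[25] read 'a'  n20⇒n12 (via fail)
[26] read 'e'  n12⇒n13  ** P7@[25:26]
[27] read 'c'  n13⇒n14  ** P3@[25:27],P4@[27:27]
[28] read 'b'  n14⇒n9 (via fail)
[29] read 'c'  n9⇒n15 (via fail)  ** P4@[29:29]

Matches: [[2,2],[2,7],[4,4],[7,4],[9,7],[12,6],[15,7],[16,0],[17,4],[21,6],[22,7],[24,6],[26,7],[27,3],[27,4],[29,4]]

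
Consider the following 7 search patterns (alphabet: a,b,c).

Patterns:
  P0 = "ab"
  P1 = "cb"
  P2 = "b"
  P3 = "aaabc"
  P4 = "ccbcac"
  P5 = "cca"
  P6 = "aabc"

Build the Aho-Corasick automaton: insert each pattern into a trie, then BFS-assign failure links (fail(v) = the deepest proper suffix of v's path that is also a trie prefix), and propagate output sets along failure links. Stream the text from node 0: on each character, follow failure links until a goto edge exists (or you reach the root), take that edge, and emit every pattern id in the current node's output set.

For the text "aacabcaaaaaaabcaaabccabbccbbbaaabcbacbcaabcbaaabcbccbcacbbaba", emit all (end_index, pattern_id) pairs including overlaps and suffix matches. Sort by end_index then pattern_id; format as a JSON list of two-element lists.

Build automaton:
Trie nodes:
  n0 'ε': a→1 b→5 c→3
  n1 'a': a→6 b→2
  n2 'ab': ·  [P0 ends]
  n3 'c': b→4 c→10
  n4 'cb': ·  [P1 ends]
  n5 'b': ·  [P2 ends]
  n6 'aa': a→7 b→16
  n7 'aaa': b→8
  n8 'aaab': c→9
  n9 'aaabc': ·  [P3 ends]
  n10 'cc': a→15 b→11
  n11 'ccb': c→12
  n12 'ccbc': a→13
  n13 'ccbca': c→14
  n14 'ccbcac': ·  [P4 ends]
  n15 'cca': ·  [P5 ends]
  n16 'aab': c→17
  n17 'aabc': ·  [P6 ends]

Failure links (BFS by depth):
  fail(1) 'a': from fail(0)=0 chase 'a': 0 ⇒ 0;  out=∅∪out(0)=∅
  fail(3) 'c': from fail(0)=0 chase 'c': 0 ⇒ 0;  out=∅∪out(0)=∅
  fail(5) 'b': from fail(0)=0 chase 'b': 0 ⇒ 0;  out={2}∪out(0)={2}
  fail(2) 'ab': from fail(1)=0 chase 'b': 0 ⇒ 5;  out={0}∪out(5)={0,2}
  fail(4) 'cb': from fail(3)=0 chase 'b': 0 ⇒ 5;  out={1}∪out(5)={1,2}
  fail(6) 'aa': from fail(1)=0 chase 'a': 0 ⇒ 1;  out=∅∪out(1)=∅
  fail(10) 'cc': from fail(3)=0 chase 'c': 0 ⇒ 3;  out=∅∪out(3)=∅
  fail(7) 'aaa': from fail(6)=1 chase 'a': 1 ⇒ 6;  out=∅∪out(6)=∅
  fail(11) 'ccb': from fail(10)=3 chase 'b': 3 ⇒ 4;  out=∅∪out(4)={1,2}
  fail(15) 'cca': from fail(10)=3 chase 'a': 3→0 ⇒ 1;  out={5}∪out(1)={5}
  fail(16) 'aab': from fail(6)=1 chase 'b': 1 ⇒ 2;  out=∅∪out(2)={0,2}
  fail(8) 'aaab': from fail(7)=6 chase 'b': 6 ⇒ 16;  out=∅∪out(16)={0,2}
  fail(12) 'ccbc': from fail(11)=4 chase 'c': 4→5→0 ⇒ 3;  out=∅∪out(3)=∅
  fail(17) 'aabc': from fail(16)=2 chase 'c': 2→5→0 ⇒ 3;  out={6}∪out(3)={6}
  fail(9) 'aaabc': from fail(8)=16 chase 'c': 16 ⇒ 17;  out={3}∪out(17)={3,6}
  fail(13) 'ccbca': from fail(12)=3 chase 'a': 3→0 ⇒ 1;  out=∅∪out(1)=∅
  fail(14) 'ccbcac': from fail(13)=1 chase 'c': 1→0 ⇒ 3;  out={4}∪out(3)={4}

Run:
i=0 'a': node 0→1
i=1 'a': node 1→6
i=2 'c': node 6→3 (fail-walked)
i=3 'a': node 3→1 (fail-walked)
i=4 'b': node 1→2  → match P0@[3:4],P2@[4:4]
i=5 'c': node 2→3 (fail-walked)
i=6 'a': node 3→1 (fail-walked)
i=7 'a': node 1→6
i=8 'a': node 6→7
i=9 'a': node 7→7 (fail-walked)
i=10 'a': node 7→7 (fail-walked)
i=11 'a': node 7→7 (fail-walked)
i=12 'a': node 7→7 (fail-walked)
i=13 'b': node 7→8  → match P0@[12:13],P2@[13:13]
i=14 'c': node 8→9  → match P3@[10:14],P6@[11:14]
i=15 'a': node 9→1 (fail-walked)
i=16 'a': node 1→6
i=17 'a': node 6→7
i=18 'b': node 7→8  → match P0@[17:18],P2@[18:18]
i=19 'c': node 8→9  → match P3@[15:19],P6@[16:19]
i=20 'c': node 9→10 (fail-walked)
i=21 'a': node 10→15  → match P5@[19:21]
i=22 'b': node 15→2 (fail-walked)  → match P0@[21:22],P2@[22:22]
i=23 'b': node 2→5 (fail-walked)  → match P2@[23:23]
i=24 'c': node 5→3 (fail-walked)
i=25 'c': node 3→10
i=26 'b': node 10→11  → match P1@[25:26],P2@[26:26]
i=27 'b': node 11→5 (fail-walked)  → match P2@[27:27]
i=28 'b': node 5→5 (fail-walked)  → match P2@[28:28]
i=29 'a': node 5→1 (fail-walked)
i=30 'a': node 1→6
i=31 'a': node 6→7
i=32 'b': node 7→8  → match P0@[31:32],P2@[32:32]
i=33 'c': node 8→9  → match P3@[29:33],P6@[30:33]
i=34 'b': node 9→4 (fail-walked)  → match P1@[33:34],P2@[34:34]
i=35 'a': node 4→1 (fail-walked)
i=36 'c': node 1→3 (fail-walked)
i=37 'b': node 3→4  → match P1@[36:37],P2@[37:37]
i=38 'c': node 4→3 (fail-walked)
i=39 'a': node 3→1 (fail-walked)
i=40 'a': node 1→6
i=41 'b': node 6→16  → match P0@[40:41],P2@[41:41]
i=42 'c': node 16→17  → match P6@[39:42]
i=43 'b': node 17→4 (fail-walked)  → match P1@[42:43],P2@[43:43]
i=44 'a': node 4→1 (fail-walked)
i=45 'a': node 1→6
i=46 'a': node 6→7
i=47 'b': node 7→8  → match P0@[46:47],P2@[47:47]
i=48 'c': node 8→9  → match P3@[44:48],P6@[45:48]
i=49 'b': node 9→4 (fail-walked)  → match P1@[48:49],P2@[49:49]
i=50 'c': node 4→3 (fail-walked)
i=51 'c': node 3→10
i=52 'b': node 10→11  → match P1@[51:52],P2@[52:52]
i=53 'c': node 11→12
i=54 'a': node 12→13
i=55 'c': node 13→14  → match P4@[50:55]
i=56 'b': node 14→4 (fail-walked)  → match P1@[55:56],P2@[56:56]
i=57 'b': node 4→5 (fail-walked)  → match P2@[57:57]
i=58 'a': node 5→1 (fail-walked)
i=59 'b': node 1→2  → match P0@[58:59],P2@[59:59]
i=60 'a': node 2→1 (fail-walked)

Result: [[4,0],[4,2],[13,0],[13,2],[14,3],[14,6],[18,0],[18,2],[19,3],[19,6],[21,5],[22,0],[22,2],[23,2],[26,1],[26,2],[27,2],[28,2],[32,0],[32,2],[33,3],[33,6],[34,1],[34,2],[37,1],[37,2],[41,0],[41,2],[42,6],[43,1],[43,2],[47,0],[47,2],[48,3],[48,6],[49,1],[49,2],[52,1],[52,2],[55,4],[56,1],[56,2],[57,2],[59,0],[59,2]]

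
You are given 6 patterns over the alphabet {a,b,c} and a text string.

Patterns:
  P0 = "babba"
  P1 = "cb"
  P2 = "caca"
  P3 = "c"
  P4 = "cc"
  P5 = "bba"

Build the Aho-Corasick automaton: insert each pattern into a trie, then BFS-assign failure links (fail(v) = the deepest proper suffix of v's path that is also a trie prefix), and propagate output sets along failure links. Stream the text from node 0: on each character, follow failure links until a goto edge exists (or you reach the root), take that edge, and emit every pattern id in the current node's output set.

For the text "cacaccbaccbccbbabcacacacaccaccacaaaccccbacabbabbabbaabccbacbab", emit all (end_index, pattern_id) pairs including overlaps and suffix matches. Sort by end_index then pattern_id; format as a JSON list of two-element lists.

Build:
Trie (insert patterns):
  0='ε' goto b→1 c→6
  1='b' goto a→2 b→12
  2='ba' goto b→3
  3='bab' goto b→4
  4='babb' goto a→5
  5='babba' goto ·  [P0 ends]
  6='c' goto a→8 b→7 c→11  [P3 ends]
  7='cb' goto ·  [P1 ends]
  8='ca' goto c→9
  9='cac' goto a→10
  10='caca' goto ·  [P2 ends]
  11='cc' goto ·  [P4 ends]
  12='bb' goto a→13
  13='bba' goto ·  [P5 ends]

Failure links (BFS by depth):
  fail(1) 'b': from fail(0)=0 chase 'b': 0 ⇒ 0;  out=∅∪out(0)=∅
  fail(6) 'c': from fail(0)=0 chase 'c': 0 ⇒ 0;  out={3}∪out(0)={3}
  fail(2) 'ba': from fail(1)=0 chase 'a': 0 ⇒ 0;  out=∅∪out(0)=∅
  fail(7) 'cb': from fail(6)=0 chase 'b': 0 ⇒ 1;  out={1}∪out(1)={1}
  fail(8) 'ca': from fail(6)=0 chase 'a': 0 ⇒ 0;  out=∅∪out(0)=∅
  fail(11) 'cc': from fail(6)=0 chase 'c': 0 ⇒ 6;  out={4}∪out(6)={3,4}
  fail(12) 'bb': from fail(1)=0 chase 'b': 0 ⇒ 1;  out=∅∪out(1)=∅
  fail(3) 'bab': from fail(2)=0 chase 'b': 0 ⇒ 1;  out=∅∪out(1)=∅
  fail(9) 'cac': from fail(8)=0 chase 'c': 0 ⇒ 6;  out=∅∪out(6)={3}
  fail(13) 'bba': from fail(12)=1 chase 'a': 1 ⇒ 2;  out={5}∪out(2)={5}
  fail(4) 'babb': from fail(3)=1 chase 'b': 1 ⇒ 12;  out=∅∪out(12)=∅
  fail(10) 'caca': from fail(9)=6 chase 'a': 6 ⇒ 8;  out={2}∪out(8)={2}
  fail(5) 'babba': from fail(4)=12 chase 'a': 12 ⇒ 13;  out={0}∪out(13)={0,5}

Scan:
pos 0 'c': at 6  → match P3@[0:0]
pos 1 'a': at 8
pos 2 'c': at 9  → match P3@[2:2]
pos 3 'a': at 10  → match P2@[0:3]
pos 4 'c': at 9 (fail-walked)  → match P3@[4:4]
pos 5 'c': at 11 (fail-walked)  → match P3@[5:5],P4@[4:5]
pos 6 'b': at 7 (fail-walked)  → match P1@[5:6]
pos 7 'a': at 2 (fail-walked)
pos 8 'c': at 6 (fail-walked)  → match P3@[8:8]
pos 9 'c': at 11  → match P3@[9:9],P4@[8:9]
pos 10 'b': at 7 (fail-walked)  → match P1@[9:10]
pos 11 'c': at 6 (fail-walked)  → match P3@[11:11]
pos 12 'c': at 11  → match P3@[12:12],P4@[11:12]
pos 13 'b': at 7 (fail-walked)  → match P1@[12:13]
pos 14 'b': at 12 (fail-walked)
pos 15 'a': at 13  → match P5@[13:15]
pos 16 'b': at 3 (fail-walked)
pos 17 'c': at 6 (fail-walked)  → match P3@[17:17]
pos 18 'a': at 8
pos 19 'c': at 9  → match P3@[19:19]
pos 20 'a': at 10  → match P2@[17:20]
pos 21 'c': at 9 (fail-walked)  → match P3@[21:21]
pos 22 'a': at 10  → match P2@[19:22]
pos 23 'c': at 9 (fail-walked)  → match P3@[23:23]
pos 24 'a': at 10  → match P2@[21:24]
pos 25 'c': at 9 (fail-walked)  → match P3@[25:25]
pos 26 'c': at 11 (fail-walked)  → match P3@[26:26],P4@[25:26]
pos 27 'a': at 8 (fail-walked)
pos 28 'c': at 9  → match P3@[28:28]
pos 29 'c': at 11 (fail-walked)  → match P3@[29:29],P4@[28:29]
pos 30 'a': at 8 (fail-walked)
pos 31 'c': at 9  → match P3@[31:31]
pos 32 'a': at 10  → match P2@[29:32]
pos 33 'a': at 0 (fail-walked)
pos 34 'a': at 0
pos 35 'c': at 6  → match P3@[35:35]
pos 36 'c': at 11  → match P3@[36:36],P4@[35:36]
pos 37 'c': at 11 (fail-walked)  → match P3@[37:37],P4@[36:37]
pos 38 'c': at 11 (fail-walked)  → match P3@[38:38],P4@[37:38]
pos 39 'b': at 7 (fail-walked)  → match P1@[38:39]
pos 40 'a': at 2 (fail-walked)
pos 41 'c': at 6 (fail-walked)  → match P3@[41:41]
pos 42 'a': at 8
pos 43 'b': at 1 (fail-walked)
pos 44 'b': at 12
pos 45 'a': at 13  → match P5@[43:45]
pos 46 'b': at 3 (fail-walked)
pos 47 'b': at 4
pos 48 'a': at 5  → match P0@[44:48],P5@[46:48]
pos 49 'b': at 3 (fail-walked)
pos 50 'b': at 4
pos 51 'a': at 5  → match P0@[47:51],P5@[49:51]
pos 52 'a': at 0 (fail-walked)
pos 53 'b': at 1
pos 54 'c': at 6 (fail-walked)  → match P3@[54:54]
pos 55 'c': at 11  → match P3@[55:55],P4@[54:55]
pos 56 'b': at 7 (fail-walked)  → match P1@[55:56]
pos 57 'a': at 2 (fail-walked)
pos 58 'c': at 6 (fail-walked)  → match P3@[58:58]
pos 59 'b': at 7  → match P1@[58:59]
pos 60 'a': at 2 (fail-walked)
pos 61 'b': at 3

All matches (sorted): [[0,3],[2,3],[3,2],[4,3],[5,3],[5,4],[6,1],[8,3],[9,3],[9,4],[10,1],[11,3],[12,3],[12,4],[13,1],[15,5],[17,3],[19,3],[20,2],[21,3],[22,2],[23,3],[24,2],[25,3],[26,3],[26,4],[28,3],[29,3],[29,4],[31,3],[32,2],[35,3],[36,3],[36,4],[37,3],[37,4],[38,3],[38,4],[39,1],[41,3],[45,5],[48,0],[48,5],[51,0],[51,5],[54,3],[55,3],[55,4],[56,1],[58,3],[59,1]]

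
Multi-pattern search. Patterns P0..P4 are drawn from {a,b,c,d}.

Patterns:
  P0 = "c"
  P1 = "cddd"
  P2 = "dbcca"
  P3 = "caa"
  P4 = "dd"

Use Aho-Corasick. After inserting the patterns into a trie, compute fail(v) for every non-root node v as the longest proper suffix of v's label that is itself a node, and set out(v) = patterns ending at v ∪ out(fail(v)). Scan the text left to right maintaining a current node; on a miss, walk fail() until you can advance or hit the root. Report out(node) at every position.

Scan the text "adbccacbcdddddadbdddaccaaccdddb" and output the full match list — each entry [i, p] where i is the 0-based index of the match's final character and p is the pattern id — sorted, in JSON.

Construct AC machine:
Trie (insert patterns):
  n0 'ε': c→1 d→5
  n1 'c': a→10 d→2  [P0 ends]
  n2 'cd': d→3
  n3 'cdd': d→4
  n4 'cddd': ·  [P1 ends]
  n5 'd': b→6 d→12
  n6 'db': c→7
  n7 'dbc': c→8
  n8 'dbcc': a→9
  n9 'dbcca': ·  [P2 ends]
  n10 'ca': a→11
  n11 'caa': ·  [P3 ends]
  n12 'dd': ·  [P4 ends]

BFS fail/out derivation:
  n1('c'): parent n0 fail=0; on 'c' 0 → fail=0;  out {0}∪∅={0}
  n5('d'): parent n0 fail=0; on 'd' 0 → fail=0;  out ∅∪∅=∅
  n2('cd'): parent n1 fail=0; on 'd' 0 → fail=5;  out ∅∪∅=∅
  n6('db'): parent n5 fail=0; on 'b' 0 → fail=0;  out ∅∪∅=∅
  n10('ca'): parent n1 fail=0; on 'a' 0 → fail=0;  out ∅∪∅=∅
  n12('dd'): parent n5 fail=0; on 'd' 0 → fail=5;  out {4}∪∅={4}
  n3('cdd'): parent n2 fail=5; on 'd' 5 → fail=12;  out ∅∪{4}={4}
  n7('dbc'): parent n6 fail=0; on 'c' 0 → fail=1;  out ∅∪{0}={0}
  n11('caa'): parent n10 fail=0; on 'a' 0 → fail=0;  out {3}∪∅={3}
  n4('cddd'): parent n3 fail=12; on 'd' 12→5 → fail=12;  out {1}∪{4}={1,4}
  n8('dbcc'): parent n7 fail=1; on 'c' 1→0 → fail=1;  out ∅∪{0}={0}
  n9('dbcca'): parent n8 fail=1; on 'a' 1 → fail=10;  out {2}∪∅={2}

Scan:
[0] read 'a'  n0⇒n0
[1] read 'd'  n0⇒n5
[2] read 'b'  n5⇒n6
[3] read 'c'  n6⇒n7  emit P0@[3:3]
[4] read 'c'  n7⇒n8  emit P0@[4:4]
[5] read 'a'  n8⇒n9  emit P2@[1:5]
[6] read 'c'  n9⇒n1 (fail-walked)  emit P0@[6:6]
[7] read 'b'  n1⇒n0 (fail-walked)
[8] read 'c'  n0⇒n1  emit P0@[8:8]
[9] read 'd'  n1⇒n2
[10] read 'd'  n2⇒n3  emit P4@[9:10]
[11] read 'd'  n3⇒n4  emit P1@[8:11],P4@[10:11]
[12] read 'd'  n4⇒n12 (fail-walked)  emit P4@[11:12]
[13] read 'd'  n12⇒n12 (fail-walked)  emit P4@[12:13]
[14] read 'a'  n12⇒n0 (fail-walked)
[15] read 'd'  n0⇒n5
[16] read 'b'  n5⇒n6
[17] read 'd'  n6⇒n5 (fail-walked)
[18] read 'd'  n5⇒n12  emit P4@[17:18]
[19] read 'd'  n12⇒n12 (fail-walked)  emit P4@[18:19]
[20] read 'a'  n12⇒n0 (fail-walked)
[21] read 'c'  n0⇒n1  emit P0@[21:21]
[22] read 'c'  n1⇒n1 (fail-walked)  emit P0@[22:22]
[23] read 'a'  n1⇒n10
[24] read 'a'  n10⇒n11  emit P3@[22:24]
[25] read 'c'  n11⇒n1 (fail-walked)  emit P0@[25:25]
[26] read 'c'  n1⇒n1 (fail-walked)  emit P0@[26:26]
[27] read 'd'  n1⇒n2
[28] read 'd'  n2⇒n3  emit P4@[27:28]
[29] read 'd'  n3⇒n4  emit P1@[26:29],P4@[28:29]
[30] read 'b'  n4⇒n6 (fail-walked)

Result: [[3,0],[4,0],[5,2],[6,0],[8,0],[10,4],[11,1],[11,4],[12,4],[13,4],[18,4],[19,4],[21,0],[22,0],[24,3],[25,0],[26,0],[28,4],[29,1],[29,4]]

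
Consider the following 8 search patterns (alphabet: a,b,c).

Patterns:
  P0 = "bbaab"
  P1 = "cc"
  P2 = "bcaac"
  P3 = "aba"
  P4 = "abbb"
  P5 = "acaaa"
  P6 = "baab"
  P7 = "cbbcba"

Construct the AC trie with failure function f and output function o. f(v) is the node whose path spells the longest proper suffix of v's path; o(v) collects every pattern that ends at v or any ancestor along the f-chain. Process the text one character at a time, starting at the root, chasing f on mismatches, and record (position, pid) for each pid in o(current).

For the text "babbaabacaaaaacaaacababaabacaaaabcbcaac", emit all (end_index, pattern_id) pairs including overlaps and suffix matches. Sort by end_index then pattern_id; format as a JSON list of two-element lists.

Build:
Trie nodes:
  0='ε' goto a→12 b→1 c→6
  1='b' goto a→21 b→2 c→8
  2='bb' goto a→3
  3='bba' goto a→4
  4='bbaa' goto b→5
  5='bbaab' goto ·  [P0 ends]
  6='c' goto b→24 c→7
  7='cc' goto ·  [P1 ends]
  8='bc' goto a→9
  9='bca' goto a→10
  10='bcaa' goto c→11
  11='bcaac' goto ·  [P2 ends]
  12='a' goto b→13 c→17
  13='ab' goto a→14 b→15
  14='aba' goto ·  [P3 ends]
  15='abb' goto b→16
  16='abbb' goto ·  [P4 ends]
  17='ac' goto a→18
  18='aca' goto a→19
  19='acaa' goto a→20
  20='acaaa' goto ·  [P5 ends]
  21='ba' goto a→22
  22='baa' goto b→23
  23='baab' goto ·  [P6 ends]
  24='cb' goto b→25
  25='cbb' goto c→26
  26='cbbc' goto b→27
  27='cbbcb' goto a→28
  28='cbbcba' goto ·  [P7 ends]

BFS fail/out derivation:
  fail(1) 'b': from fail(0)=0 chase 'b': 0 ⇒ 0;  out=∅∪out(0)=∅
  fail(6) 'c': from fail(0)=0 chase 'c': 0 ⇒ 0;  out=∅∪out(0)=∅
  fail(12) 'a': from fail(0)=0 chase 'a': 0 ⇒ 0;  out=∅∪out(0)=∅
  fail(2) 'bb': from fail(1)=0 chase 'b': 0 ⇒ 1;  out=∅∪out(1)=∅
  fail(7) 'cc': from fail(6)=0 chase 'c': 0 ⇒ 6;  out={1}∪out(6)={1}
  fail(8) 'bc': from fail(1)=0 chase 'c': 0 ⇒ 6;  out=∅∪out(6)=∅
  fail(13) 'ab': from fail(12)=0 chase 'b': 0 ⇒ 1;  out=∅∪out(1)=∅
  fail(17) 'ac': from fail(12)=0 chase 'c': 0 ⇒ 6;  out=∅∪out(6)=∅
  fail(21) 'ba': from fail(1)=0 chase 'a': 0 ⇒ 12;  out=∅∪out(12)=∅
  fail(24) 'cb': from fail(6)=0 chase 'b': 0 ⇒ 1;  out=∅∪out(1)=∅
  fail(3) 'bba': from fail(2)=1 chase 'a': 1 ⇒ 21;  out=∅∪out(21)=∅
  fail(9) 'bca': from fail(8)=6 chase 'a': 6→0 ⇒ 12;  out=∅∪out(12)=∅
  fail(14) 'aba': from fail(13)=1 chase 'a': 1 ⇒ 21;  out={3}∪out(21)={3}
  fail(15) 'abb': from fail(13)=1 chase 'b': 1 ⇒ 2;  out=∅∪out(2)=∅
  fail(18) 'aca': from fail(17)=6 chase 'a': 6→0 ⇒ 12;  out=∅∪out(12)=∅
  fail(22) 'baa': from fail(21)=12 chase 'a': 12→0 ⇒ 12;  out=∅∪out(12)=∅
  fail(25) 'cbb': from fail(24)=1 chase 'b': 1 ⇒ 2;  out=∅∪out(2)=∅
  fail(4) 'bbaa': from fail(3)=21 chase 'a': 21 ⇒ 22;  out=∅∪out(22)=∅
  fail(10) 'bcaa': from fail(9)=12 chase 'a': 12→0 ⇒ 12;  out=∅∪out(12)=∅
  fail(16) 'abbb': from fail(15)=2 chase 'b': 2→1 ⇒ 2;  out={4}∪out(2)={4}
  fail(19) 'acaa': from fail(18)=12 chase 'a': 12→0 ⇒ 12;  out=∅∪out(12)=∅
  fail(23) 'baab': from fail(22)=12 chase 'b': 12 ⇒ 13;  out={6}∪out(13)={6}
  fail(26) 'cbbc': from fail(25)=2 chase 'c': 2→1 ⇒ 8;  out=∅∪out(8)=∅
  fail(5) 'bbaab': from fail(4)=22 chase 'b': 22 ⇒ 23;  out={0}∪out(23)={0,6}
  fail(11) 'bcaac': from fail(10)=12 chase 'c': 12 ⇒ 17;  out={2}∪out(17)={2}
  fail(20) 'acaaa': from fail(19)=12 chase 'a': 12→0 ⇒ 12;  out={5}∪out(12)={5}
  fail(27) 'cbbcb': from fail(26)=8 chase 'b': 8→6 ⇒ 24;  out=∅∪out(24)=∅
  fail(28) 'cbbcba': from fail(27)=24 chase 'a': 24→1 ⇒ 21;  out={7}∪out(21)={7}

Run:
[0] read 'b'  n0⇒n1
[1] read 'a'  n1⇒n21
[2] read 'b'  n21⇒n13 (via fail)
[3] read 'b'  n13⇒n15
[4] read 'a'  n15⇒n3 (via fail)
[5] read 'a'  n3⇒n4
[6] read 'b'  n4⇒n5  ** P0@[2:6],P6@[3:6]
[7] read 'a'  n5⇒n14 (via fail)  ** P3@[5:7]
[8] read 'c'  n14⇒n17 (via fail)
[9] read 'a'  n17⇒n18
[10] read 'a'  n18⇒n19
[11] read 'a'  n19⇒n20  ** P5@[7:11]
[12] read 'a'  n20⇒n12 (via fail)
[13] read 'a'  n12⇒n12 (via fail)
[14] read 'c'  n12⇒n17
[15] read 'a'  n17⇒n18
[16] read 'a'  n18⇒n19
[17] read 'a'  n19⇒n20  ** P5@[13:17]
[18] read 'c'  n20⇒n17 (via fail)
[19] read 'a'  n17⇒n18
[20] read 'b'  n18⇒n13 (via fail)
[21] read 'a'  n13⇒n14  ** P3@[19:21]
[22] read 'b'  n14⇒n13 (via fail)
[23] read 'a'  n13⇒n14  ** P3@[21:23]
[24] read 'a'  n14⇒n22 (via fail)
[25] read 'b'  n22⇒n23  ** P6@[22:25]
[26] read 'a'  n23⇒n14 (via fail)  ** P3@[24:26]
[27] read 'c'  n14⇒n17 (via fail)
[28] read 'a'  n17⇒n18
[29] read 'a'  n18⇒n19
[30] read 'a'  n19⇒n20  ** P5@[26:30]
[31] read 'a'  n20⇒n12 (via fail)
[32] read 'b'  n12⇒n13
[33] read 'c'  n13⇒n8 (via fail)
[34] read 'b'  n8⇒n24 (via fail)
[35] read 'c'  n24⇒n8 (via fail)
[36] read 'a'  n8⇒n9
[37] read 'a'  n9⇒n10
[38] read 'c'  n10⇒n11  ** P2@[34:38]

Result: [[6,0],[6,6],[7,3],[11,5],[17,5],[21,3],[23,3],[25,6],[26,3],[30,5],[38,2]]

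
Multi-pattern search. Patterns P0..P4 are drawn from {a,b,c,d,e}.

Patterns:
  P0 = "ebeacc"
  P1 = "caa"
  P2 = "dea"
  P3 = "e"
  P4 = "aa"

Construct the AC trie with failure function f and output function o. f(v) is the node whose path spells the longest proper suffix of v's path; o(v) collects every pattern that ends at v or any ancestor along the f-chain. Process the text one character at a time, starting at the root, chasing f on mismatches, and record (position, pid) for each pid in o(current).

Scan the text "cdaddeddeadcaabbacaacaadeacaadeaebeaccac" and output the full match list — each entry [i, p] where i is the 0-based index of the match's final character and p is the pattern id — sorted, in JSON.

Construct AC machine:
Trie (insert patterns):
  0='ε' goto a→13 c→7 d→10 e→1
  1='e' goto b→2  [P3 ends]
  2='eb' goto e→3
  3='ebe' goto a→4
  4='ebea' goto c→5
  5='ebeac' goto c→6
  6='ebeacc' goto ·  [P0 ends]
  7='c' goto a→8
  8='ca' goto a→9
  9='caa' goto ·  [P1 ends]
  10='d' goto e→11
  11='de' goto a→12
  12='dea' goto ·  [P2 ends]
  13='a' goto a→14
  14='aa' goto ·  [P4 ends]

Failure links (BFS by depth):
  n1('e'): parent n0 fail=0; on 'e' 0 → fail=0;  out {3}∪∅={3}
  n7('c'): parent n0 fail=0; on 'c' 0 → fail=0;  out ∅∪∅=∅
  n10('d'): parent n0 fail=0; on 'd' 0 → fail=0;  out ∅∪∅=∅
  n13('a'): parent n0 fail=0; on 'a' 0 → fail=0;  out ∅∪∅=∅
  n2('eb'): parent n1 fail=0; on 'b' 0 → fail=0;  out ∅∪∅=∅
  n8('ca'): parent n7 fail=0; on 'a' 0 → fail=13;  out ∅∪∅=∅
  n11('de'): parent n10 fail=0; on 'e' 0 → fail=1;  out ∅∪{3}={3}
  n14('aa'): parent n13 fail=0; on 'a' 0 → fail=13;  out {4}∪∅={4}
  n3('ebe'): parent n2 fail=0; on 'e' 0 → fail=1;  out ∅∪{3}={3}
  n9('caa'): parent n8 fail=13; on 'a' 13 → fail=14;  out {1}∪{4}={1,4}
  n12('dea'): parent n11 fail=1; on 'a' 1→0 → fail=13;  out {2}∪∅={2}
  n4('ebea'): parent n3 fail=1; on 'a' 1→0 → fail=13;  out ∅∪∅=∅
  n5('ebeac'): parent n4 fail=13; on 'c' 13→0 → fail=7;  out ∅∪∅=∅
  n6('ebeacc'): parent n5 fail=7; on 'c' 7→0 → fail=7;  out {0}∪∅={0}

Run:
pos 0 'c': at 7
pos 1 'd': at 10 (fail-walked)
pos 2 'a': at 13 (fail-walked)
pos 3 'd': at 10 (fail-walked)
pos 4 'd': at 10 (fail-walked)
pos 5 'e': at 11  emit P3@[5:5]
pos 6 'd': at 10 (fail-walked)
pos 7 'd': at 10 (fail-walked)
pos 8 'e': at 11  emit P3@[8:8]
pos 9 'a': at 12  emit P2@[7:9]
pos 10 'd': at 10 (fail-walked)
pos 11 'c': at 7 (fail-walked)
pos 12 'a': at 8
pos 13 'a': at 9  emit P1@[11:13],P4@[12:13]
pos 14 'b': at 0 (fail-walked)
pos 15 'b': at 0
pos 16 'a': at 13
pos 17 'c': at 7 (fail-walked)
pos 18 'a': at 8
pos 19 'a': at 9  emit P1@[17:19],P4@[18:19]
pos 20 'c': at 7 (fail-walked)
pos 21 'a': at 8
pos 22 'a': at 9  emit P1@[20:22],P4@[21:22]
pos 23 'd': at 10 (fail-walked)
pos 24 'e': at 11  emit P3@[24:24]
pos 25 'a': at 12  emit P2@[23:25]
pos 26 'c': at 7 (fail-walked)
pos 27 'a': at 8
pos 28 'a': at 9  emit P1@[26:28],P4@[27:28]
pos 29 'd': at 10 (fail-walked)
pos 30 'e': at 11  emit P3@[30:30]
pos 31 'a': at 12  emit P2@[29:31]
pos 32 'e': at 1 (fail-walked)  emit P3@[32:32]
pos 33 'b': at 2
pos 34 'e': at 3  emit P3@[34:34]
pos 35 'a': at 4
pos 36 'c': at 5
pos 37 'c': at 6  emit P0@[32:37]
pos 38 'a': at 8 (fail-walked)
pos 39 'c': at 7 (fail-walked)

All matches (sorted): [[5,3],[8,3],[9,2],[13,1],[13,4],[19,1],[19,4],[22,1],[22,4],[24,3],[25,2],[28,1],[28,4],[30,3],[31,2],[32,3],[34,3],[37,0]]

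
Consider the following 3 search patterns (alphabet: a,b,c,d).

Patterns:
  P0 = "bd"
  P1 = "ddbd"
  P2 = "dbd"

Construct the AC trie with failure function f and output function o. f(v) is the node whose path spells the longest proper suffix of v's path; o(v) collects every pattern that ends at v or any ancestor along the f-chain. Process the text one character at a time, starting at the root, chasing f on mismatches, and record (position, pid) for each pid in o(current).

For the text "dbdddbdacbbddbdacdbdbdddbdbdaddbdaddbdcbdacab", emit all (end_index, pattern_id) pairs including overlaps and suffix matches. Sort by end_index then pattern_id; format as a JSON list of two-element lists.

Build:
Trie nodes:
  n0 'ε': b→1 d→3
  n1 'b': d→2
  n2 'bd': ·  ←P0
  n3 'd': b→7 d→4
  n4 'dd': b→5
  n5 'ddb': d→6
  n6 'ddbd': ·  ←P1
  n7 'db': d→8
  n8 'dbd': ·  ←P2

Failure links (BFS by depth):
  n1('b'): parent n0 fail=0; on 'b' 0 → fail=0;  out ∅∪∅=∅
  n3('d'): parent n0 fail=0; on 'd' 0 → fail=0;  out ∅∪∅=∅
  n2('bd'): parent n1 fail=0; on 'd' 0 → fail=3;  out {0}∪∅={0}
  n4('dd'): parent n3 fail=0; on 'd' 0 → fail=3;  out ∅∪∅=∅
  n7('db'): parent n3 fail=0; on 'b' 0 → fail=1;  out ∅∪∅=∅
  n5('ddb'): parent n4 fail=3; on 'b' 3 → fail=7;  out ∅∪∅=∅
  n8('dbd'): parent n7 fail=1; on 'd' 1 → fail=2;  out {2}∪{0}={0,2}
  n6('ddbd'): parent n5 fail=7; on 'd' 7 → fail=8;  out {1}∪{0,2}={0,1,2}

Text stream:
pos 0 'd': at 3
pos 1 'b': at 7
pos 2 'd': at 8  ** P0@[1:2],P2@[0:2]
pos 3 'd': at 4 (fail-walked)
pos 4 'd': at 4 (fail-walked)
pos 5 'b': at 5
pos 6 'd': at 6  ** P0@[5:6],P1@[3:6],P2@[4:6]
pos 7 'a': at 0 (fail-walked)
pos 8 'c': at 0
pos 9 'b': at 1
pos 10 'b': at 1 (fail-walked)
pos 11 'd': at 2  ** P0@[10:11]
pos 12 'd': at 4 (fail-walked)
pos 13 'b': at 5
pos 14 'd': at 6  ** P0@[13:14],P1@[11:14],P2@[12:14]
pos 15 'a': at 0 (fail-walked)
pos 16 'c': at 0
pos 17 'd': at 3
pos 18 'b': at 7
pos 19 'd': at 8  ** P0@[18:19],P2@[17:19]
pos 20 'b': at 7 (fail-walked)
pos 21 'd': at 8  ** P0@[20:21],P2@[19:21]
pos 22 'd': at 4 (fail-walked)
pos 23 'd': at 4 (fail-walked)
pos 24 'b': at 5
pos 25 'd': at 6  ** P0@[24:25],P1@[22:25],P2@[23:25]
pos 26 'b': at 7 (fail-walked)
pos 27 'd': at 8  ** P0@[26:27],P2@[25:27]
pos 28 'a': at 0 (fail-walked)
pos 29 'd': at 3
pos 30 'd': at 4
pos 31 'b': at 5
pos 32 'd': at 6  ** P0@[31:32],P1@[29:32],P2@[30:32]
pos 33 'a': at 0 (fail-walked)
pos 34 'd': at 3
pos 35 'd': at 4
pos 36 'b': at 5
pos 37 'd': at 6  ** P0@[36:37],P1@[34:37],P2@[35:37]
pos 38 'c': at 0 (fail-walked)
pos 39 'b': at 1
pos 40 'd': at 2  ** P0@[39:40]
pos 41 'a': at 0 (fail-walked)
pos 42 'c': at 0
pos 43 'a': at 0
pos 44 'b': at 1

Result: [[2,0],[2,2],[6,0],[6,1],[6,2],[11,0],[14,0],[14,1],[14,2],[19,0],[19,2],[21,0],[21,2],[25,0],[25,1],[25,2],[27,0],[27,2],[32,0],[32,1],[32,2],[37,0],[37,1],[37,2],[40,0]]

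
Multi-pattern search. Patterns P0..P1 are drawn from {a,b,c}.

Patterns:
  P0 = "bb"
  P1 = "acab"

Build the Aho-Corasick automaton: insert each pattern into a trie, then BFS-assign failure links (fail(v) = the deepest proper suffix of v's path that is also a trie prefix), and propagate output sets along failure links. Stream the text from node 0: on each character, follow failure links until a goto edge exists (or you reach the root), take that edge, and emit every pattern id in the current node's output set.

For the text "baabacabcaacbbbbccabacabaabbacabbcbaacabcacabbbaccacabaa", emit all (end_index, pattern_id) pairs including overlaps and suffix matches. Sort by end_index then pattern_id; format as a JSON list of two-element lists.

Build automaton:
Trie nodes:
  0='ε' goto a→3 b→1
  1='b' goto b→2
  2='bb' goto ·  ←P0
  3='a' goto c→4
  4='ac' goto a→5
  5='aca' goto b→6
  6='acab' goto ·  ←P1

BFS fail/out derivation:
  fail(1) 'b': from fail(0)=0 chase 'b': 0 ⇒ 0;  out=∅∪out(0)=∅
  fail(3) 'a': from fail(0)=0 chase 'a': 0 ⇒ 0;  out=∅∪out(0)=∅
  fail(2) 'bb': from fail(1)=0 chase 'b': 0 ⇒ 1;  out={0}∪out(1)={0}
  fail(4) 'ac': from fail(3)=0 chase 'c': 0 ⇒ 0;  out=∅∪out(0)=∅
  fail(5) 'aca': from fail(4)=0 chase 'a': 0 ⇒ 3;  out=∅∪out(3)=∅
  fail(6) 'acab': from fail(5)=3 chase 'b': 3→0 ⇒ 1;  out={1}∪out(1)={1}

Run:
i=0 'b': node 0→1
i=1 'a': node 1→3 (fail-walked)
i=2 'a': node 3→3 (fail-walked)
i=3 'b': node 3→1 (fail-walked)
i=4 'a': node 1→3 (fail-walked)
i=5 'c': node 3→4
i=6 'a': node 4→5
i=7 'b': node 5→6  ** P1@[4:7]
i=8 'c': node 6→0 (fail-walked)
i=9 'a': node 0→3
i=10 'a': node 3→3 (fail-walked)
i=11 'c': node 3→4
i=12 'b': node 4→1 (fail-walked)
i=13 'b': node 1→2  ** P0@[12:13]
i=14 'b': node 2→2 (fail-walked)  ** P0@[13:14]
i=15 'b': node 2→2 (fail-walked)  ** P0@[14:15]
i=16 'c': node 2→0 (fail-walked)
i=17 'c': node 0→0
i=18 'a': node 0→3
i=19 'b': node 3→1 (fail-walked)
i=20 'a': node 1→3 (fail-walked)
i=21 'c': node 3→4
i=22 'a': node 4→5
i=23 'b': node 5→6  ** P1@[20:23]
i=24 'a': node 6→3 (fail-walked)
i=25 'a': node 3→3 (fail-walked)
i=26 'b': node 3→1 (fail-walked)
i=27 'b': node 1→2  ** P0@[26:27]
i=28 'a': node 2→3 (fail-walked)
i=29 'c': node 3→4
i=30 'a': node 4→5
i=31 'b': node 5→6  ** P1@[28:31]
i=32 'b': node 6→2 (fail-walked)  ** P0@[31:32]
i=33 'c': node 2→0 (fail-walked)
i=34 'b': node 0→1
i=35 'a': node 1→3 (fail-walked)
i=36 'a': node 3→3 (fail-walked)
i=37 'c': node 3→4
i=38 'a': node 4→5
i=39 'b': node 5→6  ** P1@[36:39]
i=40 'c': node 6→0 (fail-walked)
i=41 'a': node 0→3
i=42 'c': node 3→4
i=43 'a': node 4→5
i=44 'b': node 5→6  ** P1@[41:44]
i=45 'b': node 6→2 (fail-walked)  ** P0@[44:45]
i=46 'b': node 2→2 (fail-walked)  ** P0@[45:46]
i=47 'a': node 2→3 (fail-walked)
i=48 'c': node 3→4
i=49 'c': node 4→0 (fail-walked)
i=50 'a': node 0→3
i=51 'c': node 3→4
i=52 'a': node 4→5
i=53 'b': node 5→6  ** P1@[50:53]
i=54 'a': node 6→3 (fail-walked)
i=55 'a': node 3→3 (fail-walked)

Matches: [[7,1],[13,0],[14,0],[15,0],[23,1],[27,0],[31,1],[32,0],[39,1],[44,1],[45,0],[46,0],[53,1]]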